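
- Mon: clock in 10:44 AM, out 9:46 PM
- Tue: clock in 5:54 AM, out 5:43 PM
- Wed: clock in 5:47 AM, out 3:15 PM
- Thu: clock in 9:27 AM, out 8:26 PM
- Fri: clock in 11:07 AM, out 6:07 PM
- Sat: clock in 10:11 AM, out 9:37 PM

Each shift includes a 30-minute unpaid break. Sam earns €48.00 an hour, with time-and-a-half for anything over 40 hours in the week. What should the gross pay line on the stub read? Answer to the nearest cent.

€3268.80

Mon: 10:44 AM–9:46 PM = 11 h 2 min; less 30 min break → 10 h 32 min
Tue: 5:54 AM–5:43 PM = 11 h 49 min; less 30 min break → 11 h 19 min
Wed: 5:47 AM–3:15 PM = 9 h 28 min; less 30 min break → 8 h 58 min
Thu: 9:27 AM–8:26 PM = 10 h 59 min; less 30 min break → 10 h 29 min
Fri: 11:07 AM–6:07 PM = 7 h 0 min; less 30 min break → 6 h 30 min
Sat: 10:11 AM–9:37 PM = 11 h 26 min; less 30 min break → 10 h 56 min
Total worked: 58 h 44 min = 3524 min.
Regular 40 h 0 min = 2400 min at €48.00/h; overtime 18 h 44 min = 1124 min at €72.00/h.
Pay = (2400 × €48.00 + 1124 × €72.00) ÷ 60 = €3268.80.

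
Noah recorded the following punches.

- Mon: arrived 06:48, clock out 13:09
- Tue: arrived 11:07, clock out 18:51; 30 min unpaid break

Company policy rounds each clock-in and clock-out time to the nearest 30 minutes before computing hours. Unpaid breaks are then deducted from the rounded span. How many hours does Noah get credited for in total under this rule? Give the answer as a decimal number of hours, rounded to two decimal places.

Mon: in 06:48→07:00, out 13:09→13:00; 6 h 0 min
Tue: in 11:07→11:00, out 18:51→19:00; 8 h 0 min − 30 min = 7 h 30 min
Total credited: 13 h 30 min.

13.50 hours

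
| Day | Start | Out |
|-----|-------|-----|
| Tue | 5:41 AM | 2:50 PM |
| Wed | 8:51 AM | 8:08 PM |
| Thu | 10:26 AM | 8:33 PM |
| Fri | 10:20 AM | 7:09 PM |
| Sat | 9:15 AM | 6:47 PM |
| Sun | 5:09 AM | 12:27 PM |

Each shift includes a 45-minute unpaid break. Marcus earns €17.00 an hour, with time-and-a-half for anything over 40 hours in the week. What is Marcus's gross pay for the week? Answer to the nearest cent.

Tue: 5:41 AM–2:50 PM = 9 h 9 min; less 45 min break → 8 h 24 min
Wed: 8:51 AM–8:08 PM = 11 h 17 min; less 45 min break → 10 h 32 min
Thu: 10:26 AM–8:33 PM = 10 h 7 min; less 45 min break → 9 h 22 min
Fri: 10:20 AM–7:09 PM = 8 h 49 min; less 45 min break → 8 h 4 min
Sat: 9:15 AM–6:47 PM = 9 h 32 min; less 45 min break → 8 h 47 min
Sun: 5:09 AM–12:27 PM = 7 h 18 min; less 45 min break → 6 h 33 min
Total worked: 51 h 42 min = 3102 min.
Regular 40 h 0 min = 2400 min at €17.00/h; overtime 11 h 42 min = 702 min at €25.50/h.
Pay = (2400 × €17.00 + 702 × €25.50) ÷ 60 = €978.35.

€978.35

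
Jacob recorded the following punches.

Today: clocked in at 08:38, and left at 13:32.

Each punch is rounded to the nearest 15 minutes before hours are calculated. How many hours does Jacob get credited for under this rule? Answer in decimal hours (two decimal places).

Today: in 08:38→08:45, out 13:32→13:30; 4 h 45 min

4.75 hours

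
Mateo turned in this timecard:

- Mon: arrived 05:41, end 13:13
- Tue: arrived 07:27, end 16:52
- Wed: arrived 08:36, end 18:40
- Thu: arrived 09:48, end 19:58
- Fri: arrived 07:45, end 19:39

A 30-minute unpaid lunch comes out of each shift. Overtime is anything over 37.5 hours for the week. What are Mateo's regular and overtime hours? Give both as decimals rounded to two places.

Regular 37.50 hours, overtime 9.08 hours

Mon: 05:41–13:13 = 7 h 32 min; less 30 min break → 7 h 2 min
Tue: 07:27–16:52 = 9 h 25 min; less 30 min break → 8 h 55 min
Wed: 08:36–18:40 = 10 h 4 min; less 30 min break → 9 h 34 min
Thu: 09:48–19:58 = 10 h 10 min; less 30 min break → 9 h 40 min
Fri: 07:45–19:39 = 11 h 54 min; less 30 min break → 11 h 24 min
Total worked: 46 h 35 min = 46.58 h.
Threshold 37.5 h → overtime 9 h 5 min, regular 37 h 30 min.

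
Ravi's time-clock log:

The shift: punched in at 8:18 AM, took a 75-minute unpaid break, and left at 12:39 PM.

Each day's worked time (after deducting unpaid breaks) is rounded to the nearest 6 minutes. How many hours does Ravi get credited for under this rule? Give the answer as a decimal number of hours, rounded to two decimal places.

3.10 hours

The shift: 8:18 AM–12:39 PM = 4 h 21 min − 75 min = 3 h 6 min → rounds to 3 h 6 min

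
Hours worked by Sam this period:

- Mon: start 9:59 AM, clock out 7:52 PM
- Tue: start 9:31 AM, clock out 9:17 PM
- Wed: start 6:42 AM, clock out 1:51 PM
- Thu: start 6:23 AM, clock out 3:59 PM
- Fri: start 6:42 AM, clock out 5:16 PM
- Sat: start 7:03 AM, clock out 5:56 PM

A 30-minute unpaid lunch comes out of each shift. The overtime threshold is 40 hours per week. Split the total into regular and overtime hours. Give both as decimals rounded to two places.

Regular 40.00 hours, overtime 16.85 hours

Mon: 9:59 AM–7:52 PM = 9 h 53 min; less 30 min break → 9 h 23 min
Tue: 9:31 AM–9:17 PM = 11 h 46 min; less 30 min break → 11 h 16 min
Wed: 6:42 AM–1:51 PM = 7 h 9 min; less 30 min break → 6 h 39 min
Thu: 6:23 AM–3:59 PM = 9 h 36 min; less 30 min break → 9 h 6 min
Fri: 6:42 AM–5:16 PM = 10 h 34 min; less 30 min break → 10 h 4 min
Sat: 7:03 AM–5:56 PM = 10 h 53 min; less 30 min break → 10 h 23 min
Total worked: 56 h 51 min = 56.85 h.
Threshold 40 h → overtime 16 h 51 min, regular 40 h 0 min.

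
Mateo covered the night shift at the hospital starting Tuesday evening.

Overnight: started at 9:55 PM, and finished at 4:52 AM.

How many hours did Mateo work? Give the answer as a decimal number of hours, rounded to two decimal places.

Overnight: 9:55 PM → midnight = 2 h 5 min; midnight → 4:52 AM = 4 h 52 min; span 6 h 57 min

6.95 hours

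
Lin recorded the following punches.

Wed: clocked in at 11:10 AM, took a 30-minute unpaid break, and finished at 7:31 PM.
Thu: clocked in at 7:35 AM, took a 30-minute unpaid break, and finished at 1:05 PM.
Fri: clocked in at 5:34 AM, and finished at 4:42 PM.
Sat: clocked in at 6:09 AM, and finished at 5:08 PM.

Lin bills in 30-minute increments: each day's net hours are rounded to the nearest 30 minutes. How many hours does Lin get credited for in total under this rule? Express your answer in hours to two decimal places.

Wed: 11:10 AM–7:31 PM = 8 h 21 min − 30 min = 7 h 51 min → rounds to 8 h 0 min
Thu: 7:35 AM–1:05 PM = 5 h 30 min − 30 min = 5 h 0 min → rounds to 5 h 0 min
Fri: 5:34 AM–4:42 PM = 11 h 8 min → rounds to 11 h 0 min
Sat: 6:09 AM–5:08 PM = 10 h 59 min → rounds to 11 h 0 min
Total credited: 35 h 0 min.

35.00 hours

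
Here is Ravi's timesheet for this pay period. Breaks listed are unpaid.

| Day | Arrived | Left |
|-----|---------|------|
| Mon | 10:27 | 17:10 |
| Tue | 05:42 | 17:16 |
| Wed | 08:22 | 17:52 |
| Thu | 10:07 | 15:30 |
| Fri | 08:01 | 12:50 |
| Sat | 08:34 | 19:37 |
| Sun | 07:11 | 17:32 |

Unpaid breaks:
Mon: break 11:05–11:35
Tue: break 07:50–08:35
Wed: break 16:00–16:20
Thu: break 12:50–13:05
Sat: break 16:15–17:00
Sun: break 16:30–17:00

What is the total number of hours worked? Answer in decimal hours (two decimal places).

Mon: 10:27–17:10 = 6 h 43 min; less 30 min break → 6 h 13 min
Tue: 05:42–17:16 = 11 h 34 min; less 45 min break → 10 h 49 min
Wed: 08:22–17:52 = 9 h 30 min; less 20 min break → 9 h 10 min
Thu: 10:07–15:30 = 5 h 23 min; less 15 min break → 5 h 8 min
Fri: 08:01–12:50 = 4 h 49 min
Sat: 08:34–19:37 = 11 h 3 min; less 45 min break → 10 h 18 min
Sun: 07:11–17:32 = 10 h 21 min; less 30 min break → 9 h 51 min
Total: 6 h 13 min + 10 h 49 min + 9 h 10 min + 5 h 8 min + 4 h 49 min + 10 h 18 min + 9 h 51 min = 56 h 18 min.

56.30 hours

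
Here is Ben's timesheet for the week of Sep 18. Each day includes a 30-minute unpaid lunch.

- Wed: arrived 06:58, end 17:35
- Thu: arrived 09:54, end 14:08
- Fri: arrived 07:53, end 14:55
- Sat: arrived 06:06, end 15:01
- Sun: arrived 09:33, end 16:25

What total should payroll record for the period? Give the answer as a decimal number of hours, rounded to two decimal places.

35.17 hours

Wed: 06:58–17:35 = 10 h 37 min; less 30 min break → 10 h 7 min
Thu: 09:54–14:08 = 4 h 14 min; less 30 min break → 3 h 44 min
Fri: 07:53–14:55 = 7 h 2 min; less 30 min break → 6 h 32 min
Sat: 06:06–15:01 = 8 h 55 min; less 30 min break → 8 h 25 min
Sun: 09:33–16:25 = 6 h 52 min; less 30 min break → 6 h 22 min
Total: 10 h 7 min + 3 h 44 min + 6 h 32 min + 8 h 25 min + 6 h 22 min = 35 h 10 min.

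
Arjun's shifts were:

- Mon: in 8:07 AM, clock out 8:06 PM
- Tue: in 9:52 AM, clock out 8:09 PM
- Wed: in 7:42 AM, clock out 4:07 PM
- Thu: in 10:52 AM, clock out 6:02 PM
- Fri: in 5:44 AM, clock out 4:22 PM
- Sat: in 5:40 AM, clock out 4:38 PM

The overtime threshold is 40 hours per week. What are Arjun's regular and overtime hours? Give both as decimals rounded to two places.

Regular 40.00 hours, overtime 19.45 hours

Mon: 8:07 AM–8:06 PM = 11 h 59 min
Tue: 9:52 AM–8:09 PM = 10 h 17 min
Wed: 7:42 AM–4:07 PM = 8 h 25 min
Thu: 10:52 AM–6:02 PM = 7 h 10 min
Fri: 5:44 AM–4:22 PM = 10 h 38 min
Sat: 5:40 AM–4:38 PM = 10 h 58 min
Total worked: 59 h 27 min = 59.45 h.
Threshold 40 h → overtime 19 h 27 min, regular 40 h 0 min.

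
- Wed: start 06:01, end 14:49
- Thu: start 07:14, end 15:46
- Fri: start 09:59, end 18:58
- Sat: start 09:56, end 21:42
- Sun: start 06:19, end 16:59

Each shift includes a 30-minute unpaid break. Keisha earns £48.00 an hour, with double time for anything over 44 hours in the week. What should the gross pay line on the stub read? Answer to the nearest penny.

£2328.00

Wed: 06:01–14:49 = 8 h 48 min; less 30 min break → 8 h 18 min
Thu: 07:14–15:46 = 8 h 32 min; less 30 min break → 8 h 2 min
Fri: 09:59–18:58 = 8 h 59 min; less 30 min break → 8 h 29 min
Sat: 09:56–21:42 = 11 h 46 min; less 30 min break → 11 h 16 min
Sun: 06:19–16:59 = 10 h 40 min; less 30 min break → 10 h 10 min
Total worked: 46 h 15 min = 2775 min.
Regular 44 h 0 min = 2640 min at £48.00/h; overtime 2 h 15 min = 135 min at £96.00/h.
Pay = (2640 × £48.00 + 135 × £96.00) ÷ 60 = £2328.00.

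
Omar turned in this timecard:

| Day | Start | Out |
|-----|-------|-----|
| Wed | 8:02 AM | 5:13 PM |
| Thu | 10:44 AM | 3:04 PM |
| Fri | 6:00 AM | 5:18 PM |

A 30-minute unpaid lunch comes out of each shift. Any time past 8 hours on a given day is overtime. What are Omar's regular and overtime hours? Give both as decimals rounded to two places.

Regular 19.83 hours, overtime 3.48 hours

Wed: 8:02 AM–5:13 PM = 9 h 11 min; less 30 min break → 8 h 41 min
Thu: 10:44 AM–3:04 PM = 4 h 20 min; less 30 min break → 3 h 50 min
Fri: 6:00 AM–5:18 PM = 11 h 18 min; less 30 min break → 10 h 48 min
Wed reg 8 h 0 min / OT 0 h 41 min; Thu reg 3 h 50 min / OT 0 h 0 min; Fri reg 8 h 0 min / OT 2 h 48 min.
Totals: regular 19 h 50 min, overtime 3 h 29 min.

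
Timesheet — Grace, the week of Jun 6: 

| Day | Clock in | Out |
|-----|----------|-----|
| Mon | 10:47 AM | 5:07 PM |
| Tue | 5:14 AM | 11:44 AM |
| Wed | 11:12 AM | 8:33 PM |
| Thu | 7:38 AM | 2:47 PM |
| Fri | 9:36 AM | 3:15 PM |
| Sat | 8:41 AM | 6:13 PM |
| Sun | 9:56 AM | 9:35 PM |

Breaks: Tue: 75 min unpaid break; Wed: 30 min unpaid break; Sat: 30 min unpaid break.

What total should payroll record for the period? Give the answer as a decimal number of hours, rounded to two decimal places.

53.92 hours

Mon: 10:47 AM–5:07 PM = 6 h 20 min
Tue: 5:14 AM–11:44 AM = 6 h 30 min; less 75 min break → 5 h 15 min
Wed: 11:12 AM–8:33 PM = 9 h 21 min; less 30 min break → 8 h 51 min
Thu: 7:38 AM–2:47 PM = 7 h 9 min
Fri: 9:36 AM–3:15 PM = 5 h 39 min
Sat: 8:41 AM–6:13 PM = 9 h 32 min; less 30 min break → 9 h 2 min
Sun: 9:56 AM–9:35 PM = 11 h 39 min
Total: 6 h 20 min + 5 h 15 min + 8 h 51 min + 7 h 9 min + 5 h 39 min + 9 h 2 min + 11 h 39 min = 53 h 55 min.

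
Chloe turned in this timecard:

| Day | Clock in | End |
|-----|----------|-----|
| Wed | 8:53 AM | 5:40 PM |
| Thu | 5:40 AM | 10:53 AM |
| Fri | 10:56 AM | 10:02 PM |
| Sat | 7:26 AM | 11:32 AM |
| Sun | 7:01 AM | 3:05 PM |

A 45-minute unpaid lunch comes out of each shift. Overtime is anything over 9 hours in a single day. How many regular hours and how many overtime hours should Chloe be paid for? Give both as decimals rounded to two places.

Wed: 8:53 AM–5:40 PM = 8 h 47 min; less 45 min break → 8 h 2 min
Thu: 5:40 AM–10:53 AM = 5 h 13 min; less 45 min break → 4 h 28 min
Fri: 10:56 AM–10:02 PM = 11 h 6 min; less 45 min break → 10 h 21 min
Sat: 7:26 AM–11:32 AM = 4 h 6 min; less 45 min break → 3 h 21 min
Sun: 7:01 AM–3:05 PM = 8 h 4 min; less 45 min break → 7 h 19 min
Wed reg 8 h 2 min / OT 0 h 0 min; Thu reg 4 h 28 min / OT 0 h 0 min; Fri reg 9 h 0 min / OT 1 h 21 min; Sat reg 3 h 21 min / OT 0 h 0 min; Sun reg 7 h 19 min / OT 0 h 0 min.
Totals: regular 32 h 10 min, overtime 1 h 21 min.

Regular 32.17 hours, overtime 1.35 hours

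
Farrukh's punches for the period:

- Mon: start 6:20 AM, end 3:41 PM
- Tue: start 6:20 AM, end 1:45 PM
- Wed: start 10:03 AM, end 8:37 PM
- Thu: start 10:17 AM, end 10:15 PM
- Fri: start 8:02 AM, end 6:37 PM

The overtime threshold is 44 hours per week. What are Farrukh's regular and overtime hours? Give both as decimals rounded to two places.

Regular 44.00 hours, overtime 5.88 hours

Mon: 6:20 AM–3:41 PM = 9 h 21 min
Tue: 6:20 AM–1:45 PM = 7 h 25 min
Wed: 10:03 AM–8:37 PM = 10 h 34 min
Thu: 10:17 AM–10:15 PM = 11 h 58 min
Fri: 8:02 AM–6:37 PM = 10 h 35 min
Total worked: 49 h 53 min = 49.88 h.
Threshold 44 h → overtime 5 h 53 min, regular 44 h 0 min.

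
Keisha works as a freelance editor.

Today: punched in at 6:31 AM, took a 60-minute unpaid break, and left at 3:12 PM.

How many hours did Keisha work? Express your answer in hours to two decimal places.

7.68 hours

Today: 6:31 AM–3:12 PM = 8 h 41 min; less 60 min break → 7 h 41 min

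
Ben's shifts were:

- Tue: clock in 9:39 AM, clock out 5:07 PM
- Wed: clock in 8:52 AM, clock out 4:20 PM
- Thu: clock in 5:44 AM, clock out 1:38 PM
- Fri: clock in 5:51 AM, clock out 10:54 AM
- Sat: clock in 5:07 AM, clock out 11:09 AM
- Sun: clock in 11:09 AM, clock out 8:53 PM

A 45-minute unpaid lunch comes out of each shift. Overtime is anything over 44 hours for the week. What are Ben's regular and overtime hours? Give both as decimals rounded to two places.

Regular 39.15 hours, overtime 0.00 hours

Tue: 9:39 AM–5:07 PM = 7 h 28 min; less 45 min break → 6 h 43 min
Wed: 8:52 AM–4:20 PM = 7 h 28 min; less 45 min break → 6 h 43 min
Thu: 5:44 AM–1:38 PM = 7 h 54 min; less 45 min break → 7 h 9 min
Fri: 5:51 AM–10:54 AM = 5 h 3 min; less 45 min break → 4 h 18 min
Sat: 5:07 AM–11:09 AM = 6 h 2 min; less 45 min break → 5 h 17 min
Sun: 11:09 AM–8:53 PM = 9 h 44 min; less 45 min break → 8 h 59 min
Total worked: 39 h 9 min = 39.15 h.
Threshold 44 h → overtime 0 h 0 min, regular 39 h 9 min.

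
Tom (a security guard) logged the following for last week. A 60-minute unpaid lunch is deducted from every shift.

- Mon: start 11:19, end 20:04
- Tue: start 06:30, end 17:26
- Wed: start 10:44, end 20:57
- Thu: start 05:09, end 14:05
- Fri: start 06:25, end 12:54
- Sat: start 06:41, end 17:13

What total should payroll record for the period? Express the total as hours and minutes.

Mon: 11:19–20:04 = 8 h 45 min; less 60 min break → 7 h 45 min
Tue: 06:30–17:26 = 10 h 56 min; less 60 min break → 9 h 56 min
Wed: 10:44–20:57 = 10 h 13 min; less 60 min break → 9 h 13 min
Thu: 05:09–14:05 = 8 h 56 min; less 60 min break → 7 h 56 min
Fri: 06:25–12:54 = 6 h 29 min; less 60 min break → 5 h 29 min
Sat: 06:41–17:13 = 10 h 32 min; less 60 min break → 9 h 32 min
Total: 7 h 45 min + 9 h 56 min + 9 h 13 min + 7 h 56 min + 5 h 29 min + 9 h 32 min = 49 h 51 min.

49 h 51 min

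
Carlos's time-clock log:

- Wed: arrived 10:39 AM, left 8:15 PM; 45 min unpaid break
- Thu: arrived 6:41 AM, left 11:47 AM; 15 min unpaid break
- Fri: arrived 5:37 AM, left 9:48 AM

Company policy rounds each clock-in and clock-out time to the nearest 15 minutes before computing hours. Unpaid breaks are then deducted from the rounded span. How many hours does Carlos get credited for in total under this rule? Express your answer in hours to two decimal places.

Wed: in 10:39 AM→10:45 AM, out 8:15 PM→8:15 PM; 9 h 30 min − 45 min = 8 h 45 min
Thu: in 6:41 AM→6:45 AM, out 11:47 AM→11:45 AM; 5 h 0 min − 15 min = 4 h 45 min
Fri: in 5:37 AM→5:30 AM, out 9:48 AM→9:45 AM; 4 h 15 min
Total credited: 17 h 45 min.

17.75 hours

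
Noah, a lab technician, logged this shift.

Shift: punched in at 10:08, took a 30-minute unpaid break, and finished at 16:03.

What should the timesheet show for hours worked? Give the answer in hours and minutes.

5 h 25 min

Shift: 10:08–16:03 = 5 h 55 min; less 30 min break → 5 h 25 min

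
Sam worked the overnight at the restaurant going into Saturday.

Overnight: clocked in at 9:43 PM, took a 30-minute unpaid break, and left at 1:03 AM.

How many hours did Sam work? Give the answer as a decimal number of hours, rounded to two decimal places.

Overnight: 9:43 PM → midnight = 2 h 17 min; midnight → 1:03 AM = 1 h 3 min; span 3 h 20 min; less 30 min break → 2 h 50 min

2.83 hours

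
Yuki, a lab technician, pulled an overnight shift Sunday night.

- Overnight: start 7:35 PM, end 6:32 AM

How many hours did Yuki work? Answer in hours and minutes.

Overnight: 7:35 PM → midnight = 4 h 25 min; midnight → 6:32 AM = 6 h 32 min; span 10 h 57 min

10 h 57 min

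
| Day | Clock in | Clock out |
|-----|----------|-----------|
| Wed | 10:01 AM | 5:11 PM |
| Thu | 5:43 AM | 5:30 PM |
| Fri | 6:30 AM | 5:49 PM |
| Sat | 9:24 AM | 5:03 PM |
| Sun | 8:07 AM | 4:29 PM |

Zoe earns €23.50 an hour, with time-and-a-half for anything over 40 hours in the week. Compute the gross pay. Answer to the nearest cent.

€1161.49

Wed: 10:01 AM–5:11 PM = 7 h 10 min
Thu: 5:43 AM–5:30 PM = 11 h 47 min
Fri: 6:30 AM–5:49 PM = 11 h 19 min
Sat: 9:24 AM–5:03 PM = 7 h 39 min
Sun: 8:07 AM–4:29 PM = 8 h 22 min
Total worked: 46 h 17 min = 2777 min.
Regular 40 h 0 min = 2400 min at €23.50/h; overtime 6 h 17 min = 377 min at €35.25/h.
Pay = (2400 × €23.50 + 377 × €35.25) ÷ 60 = €1161.49.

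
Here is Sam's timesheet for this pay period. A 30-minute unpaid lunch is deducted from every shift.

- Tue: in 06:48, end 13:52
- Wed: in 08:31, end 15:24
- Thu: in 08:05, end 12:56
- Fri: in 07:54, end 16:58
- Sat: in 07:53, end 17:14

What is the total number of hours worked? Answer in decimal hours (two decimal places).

Tue: 06:48–13:52 = 7 h 4 min; less 30 min break → 6 h 34 min
Wed: 08:31–15:24 = 6 h 53 min; less 30 min break → 6 h 23 min
Thu: 08:05–12:56 = 4 h 51 min; less 30 min break → 4 h 21 min
Fri: 07:54–16:58 = 9 h 4 min; less 30 min break → 8 h 34 min
Sat: 07:53–17:14 = 9 h 21 min; less 30 min break → 8 h 51 min
Total: 6 h 34 min + 6 h 23 min + 4 h 21 min + 8 h 34 min + 8 h 51 min = 34 h 43 min.

34.72 hours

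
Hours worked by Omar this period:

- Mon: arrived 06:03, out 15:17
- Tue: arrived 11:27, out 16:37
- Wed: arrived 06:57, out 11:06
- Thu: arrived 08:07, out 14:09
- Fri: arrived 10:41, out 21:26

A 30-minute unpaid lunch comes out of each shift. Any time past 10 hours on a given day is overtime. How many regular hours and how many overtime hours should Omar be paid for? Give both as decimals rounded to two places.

Mon: 06:03–15:17 = 9 h 14 min; less 30 min break → 8 h 44 min
Tue: 11:27–16:37 = 5 h 10 min; less 30 min break → 4 h 40 min
Wed: 06:57–11:06 = 4 h 9 min; less 30 min break → 3 h 39 min
Thu: 08:07–14:09 = 6 h 2 min; less 30 min break → 5 h 32 min
Fri: 10:41–21:26 = 10 h 45 min; less 30 min break → 10 h 15 min
Mon reg 8 h 44 min / OT 0 h 0 min; Tue reg 4 h 40 min / OT 0 h 0 min; Wed reg 3 h 39 min / OT 0 h 0 min; Thu reg 5 h 32 min / OT 0 h 0 min; Fri reg 10 h 0 min / OT 0 h 15 min.
Totals: regular 32 h 35 min, overtime 0 h 15 min.

Regular 32.58 hours, overtime 0.25 hours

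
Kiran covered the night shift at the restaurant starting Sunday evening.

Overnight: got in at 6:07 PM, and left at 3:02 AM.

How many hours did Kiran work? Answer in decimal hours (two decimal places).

Overnight: 6:07 PM → midnight = 5 h 53 min; midnight → 3:02 AM = 3 h 2 min; span 8 h 55 min

8.92 hours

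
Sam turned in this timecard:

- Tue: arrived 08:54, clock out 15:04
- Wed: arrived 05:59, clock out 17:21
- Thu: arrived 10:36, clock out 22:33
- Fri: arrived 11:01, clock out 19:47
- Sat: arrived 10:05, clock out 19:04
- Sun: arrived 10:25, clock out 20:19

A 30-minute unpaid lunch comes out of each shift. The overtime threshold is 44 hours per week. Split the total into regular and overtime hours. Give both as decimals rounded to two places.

Regular 44.00 hours, overtime 10.13 hours

Tue: 08:54–15:04 = 6 h 10 min; less 30 min break → 5 h 40 min
Wed: 05:59–17:21 = 11 h 22 min; less 30 min break → 10 h 52 min
Thu: 10:36–22:33 = 11 h 57 min; less 30 min break → 11 h 27 min
Fri: 11:01–19:47 = 8 h 46 min; less 30 min break → 8 h 16 min
Sat: 10:05–19:04 = 8 h 59 min; less 30 min break → 8 h 29 min
Sun: 10:25–20:19 = 9 h 54 min; less 30 min break → 9 h 24 min
Total worked: 54 h 8 min = 54.13 h.
Threshold 44 h → overtime 10 h 8 min, regular 44 h 0 min.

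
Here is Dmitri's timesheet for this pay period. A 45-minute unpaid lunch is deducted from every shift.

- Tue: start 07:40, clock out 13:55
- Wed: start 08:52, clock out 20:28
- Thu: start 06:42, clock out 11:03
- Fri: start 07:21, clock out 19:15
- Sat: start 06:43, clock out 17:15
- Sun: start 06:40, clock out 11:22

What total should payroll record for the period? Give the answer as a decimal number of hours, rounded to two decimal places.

Tue: 07:40–13:55 = 6 h 15 min; less 45 min break → 5 h 30 min
Wed: 08:52–20:28 = 11 h 36 min; less 45 min break → 10 h 51 min
Thu: 06:42–11:03 = 4 h 21 min; less 45 min break → 3 h 36 min
Fri: 07:21–19:15 = 11 h 54 min; less 45 min break → 11 h 9 min
Sat: 06:43–17:15 = 10 h 32 min; less 45 min break → 9 h 47 min
Sun: 06:40–11:22 = 4 h 42 min; less 45 min break → 3 h 57 min
Total: 5 h 30 min + 10 h 51 min + 3 h 36 min + 11 h 9 min + 9 h 47 min + 3 h 57 min = 44 h 50 min.

44.83 hours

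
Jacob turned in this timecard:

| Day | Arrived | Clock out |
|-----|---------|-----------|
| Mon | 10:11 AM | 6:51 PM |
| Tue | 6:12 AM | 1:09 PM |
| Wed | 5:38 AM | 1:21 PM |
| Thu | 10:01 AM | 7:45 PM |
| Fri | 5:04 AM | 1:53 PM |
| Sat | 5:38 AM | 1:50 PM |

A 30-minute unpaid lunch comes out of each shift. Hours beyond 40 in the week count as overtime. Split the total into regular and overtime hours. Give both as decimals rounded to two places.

Regular 40.00 hours, overtime 7.08 hours

Mon: 10:11 AM–6:51 PM = 8 h 40 min; less 30 min break → 8 h 10 min
Tue: 6:12 AM–1:09 PM = 6 h 57 min; less 30 min break → 6 h 27 min
Wed: 5:38 AM–1:21 PM = 7 h 43 min; less 30 min break → 7 h 13 min
Thu: 10:01 AM–7:45 PM = 9 h 44 min; less 30 min break → 9 h 14 min
Fri: 5:04 AM–1:53 PM = 8 h 49 min; less 30 min break → 8 h 19 min
Sat: 5:38 AM–1:50 PM = 8 h 12 min; less 30 min break → 7 h 42 min
Total worked: 47 h 5 min = 47.08 h.
Threshold 40 h → overtime 7 h 5 min, regular 40 h 0 min.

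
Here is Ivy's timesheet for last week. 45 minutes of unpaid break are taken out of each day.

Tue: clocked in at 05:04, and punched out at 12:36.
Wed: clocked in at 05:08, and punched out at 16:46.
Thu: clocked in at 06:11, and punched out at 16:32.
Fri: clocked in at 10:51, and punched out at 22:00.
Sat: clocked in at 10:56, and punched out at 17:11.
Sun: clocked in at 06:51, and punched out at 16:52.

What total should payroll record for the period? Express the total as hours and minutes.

Tue: 05:04–12:36 = 7 h 32 min; less 45 min break → 6 h 47 min
Wed: 05:08–16:46 = 11 h 38 min; less 45 min break → 10 h 53 min
Thu: 06:11–16:32 = 10 h 21 min; less 45 min break → 9 h 36 min
Fri: 10:51–22:00 = 11 h 9 min; less 45 min break → 10 h 24 min
Sat: 10:56–17:11 = 6 h 15 min; less 45 min break → 5 h 30 min
Sun: 06:51–16:52 = 10 h 1 min; less 45 min break → 9 h 16 min
Total: 6 h 47 min + 10 h 53 min + 9 h 36 min + 10 h 24 min + 5 h 30 min + 9 h 16 min = 52 h 26 min.

52 h 26 min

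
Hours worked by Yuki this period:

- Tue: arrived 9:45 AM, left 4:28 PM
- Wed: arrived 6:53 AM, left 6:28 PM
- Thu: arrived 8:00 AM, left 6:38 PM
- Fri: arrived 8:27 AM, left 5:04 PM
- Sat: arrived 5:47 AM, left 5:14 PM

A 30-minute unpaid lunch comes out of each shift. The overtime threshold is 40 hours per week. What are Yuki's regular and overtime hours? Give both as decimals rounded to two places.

Tue: 9:45 AM–4:28 PM = 6 h 43 min; less 30 min break → 6 h 13 min
Wed: 6:53 AM–6:28 PM = 11 h 35 min; less 30 min break → 11 h 5 min
Thu: 8:00 AM–6:38 PM = 10 h 38 min; less 30 min break → 10 h 8 min
Fri: 8:27 AM–5:04 PM = 8 h 37 min; less 30 min break → 8 h 7 min
Sat: 5:47 AM–5:14 PM = 11 h 27 min; less 30 min break → 10 h 57 min
Total worked: 46 h 30 min = 46.50 h.
Threshold 40 h → overtime 6 h 30 min, regular 40 h 0 min.

Regular 40.00 hours, overtime 6.50 hours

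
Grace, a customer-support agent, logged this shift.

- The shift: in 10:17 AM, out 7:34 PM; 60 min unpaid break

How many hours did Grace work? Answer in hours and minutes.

The shift: 10:17 AM–7:34 PM = 9 h 17 min; less 60 min break → 8 h 17 min

8 h 17 min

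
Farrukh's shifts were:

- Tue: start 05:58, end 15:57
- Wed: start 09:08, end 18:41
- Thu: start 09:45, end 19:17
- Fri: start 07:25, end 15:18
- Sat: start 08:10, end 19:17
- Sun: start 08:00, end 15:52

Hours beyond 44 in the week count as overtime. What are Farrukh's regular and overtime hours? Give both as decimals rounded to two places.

Tue: 05:58–15:57 = 9 h 59 min
Wed: 09:08–18:41 = 9 h 33 min
Thu: 09:45–19:17 = 9 h 32 min
Fri: 07:25–15:18 = 7 h 53 min
Sat: 08:10–19:17 = 11 h 7 min
Sun: 08:00–15:52 = 7 h 52 min
Total worked: 55 h 56 min = 55.93 h.
Threshold 44 h → overtime 11 h 56 min, regular 44 h 0 min.

Regular 44.00 hours, overtime 11.93 hours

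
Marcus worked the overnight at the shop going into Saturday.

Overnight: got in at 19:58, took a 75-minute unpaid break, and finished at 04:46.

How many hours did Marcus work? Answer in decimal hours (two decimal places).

7.55 hours

Overnight: 19:58 → midnight = 4 h 2 min; midnight → 04:46 = 4 h 46 min; span 8 h 48 min; less 75 min break → 7 h 33 min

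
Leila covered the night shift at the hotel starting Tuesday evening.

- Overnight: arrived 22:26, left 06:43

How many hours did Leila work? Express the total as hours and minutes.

Overnight: 22:26 → midnight = 1 h 34 min; midnight → 06:43 = 6 h 43 min; span 8 h 17 min

8 h 17 min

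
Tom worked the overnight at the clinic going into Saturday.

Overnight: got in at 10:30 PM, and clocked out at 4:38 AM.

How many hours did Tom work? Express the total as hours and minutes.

6 h 8 min

Overnight: 10:30 PM → midnight = 1 h 30 min; midnight → 4:38 AM = 4 h 38 min; span 6 h 8 min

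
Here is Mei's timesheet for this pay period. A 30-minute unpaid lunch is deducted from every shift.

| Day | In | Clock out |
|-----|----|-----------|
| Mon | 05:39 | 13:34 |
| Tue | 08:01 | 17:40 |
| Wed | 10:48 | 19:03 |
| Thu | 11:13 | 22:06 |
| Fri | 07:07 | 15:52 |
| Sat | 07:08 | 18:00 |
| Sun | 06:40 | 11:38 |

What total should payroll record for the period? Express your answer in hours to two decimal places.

Mon: 05:39–13:34 = 7 h 55 min; less 30 min break → 7 h 25 min
Tue: 08:01–17:40 = 9 h 39 min; less 30 min break → 9 h 9 min
Wed: 10:48–19:03 = 8 h 15 min; less 30 min break → 7 h 45 min
Thu: 11:13–22:06 = 10 h 53 min; less 30 min break → 10 h 23 min
Fri: 07:07–15:52 = 8 h 45 min; less 30 min break → 8 h 15 min
Sat: 07:08–18:00 = 10 h 52 min; less 30 min break → 10 h 22 min
Sun: 06:40–11:38 = 4 h 58 min; less 30 min break → 4 h 28 min
Total: 7 h 25 min + 9 h 9 min + 7 h 45 min + 10 h 23 min + 8 h 15 min + 10 h 22 min + 4 h 28 min = 57 h 47 min.

57.78 hours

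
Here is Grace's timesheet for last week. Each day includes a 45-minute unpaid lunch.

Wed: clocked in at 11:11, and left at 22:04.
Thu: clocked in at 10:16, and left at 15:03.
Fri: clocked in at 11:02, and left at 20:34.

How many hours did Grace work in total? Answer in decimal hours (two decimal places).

Wed: 11:11–22:04 = 10 h 53 min; less 45 min break → 10 h 8 min
Thu: 10:16–15:03 = 4 h 47 min; less 45 min break → 4 h 2 min
Fri: 11:02–20:34 = 9 h 32 min; less 45 min break → 8 h 47 min
Total: 10 h 8 min + 4 h 2 min + 8 h 47 min = 22 h 57 min.

22.95 hours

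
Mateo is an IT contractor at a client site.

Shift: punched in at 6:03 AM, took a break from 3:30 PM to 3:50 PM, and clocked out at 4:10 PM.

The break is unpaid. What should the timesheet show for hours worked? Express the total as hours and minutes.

9 h 47 min

Shift: 6:03 AM–4:10 PM = 10 h 7 min; less 20 min break → 9 h 47 min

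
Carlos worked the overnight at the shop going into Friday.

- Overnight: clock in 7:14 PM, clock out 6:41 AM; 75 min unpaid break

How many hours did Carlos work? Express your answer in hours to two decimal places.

Overnight: 7:14 PM → midnight = 4 h 46 min; midnight → 6:41 AM = 6 h 41 min; span 11 h 27 min; less 75 min break → 10 h 12 min

10.20 hours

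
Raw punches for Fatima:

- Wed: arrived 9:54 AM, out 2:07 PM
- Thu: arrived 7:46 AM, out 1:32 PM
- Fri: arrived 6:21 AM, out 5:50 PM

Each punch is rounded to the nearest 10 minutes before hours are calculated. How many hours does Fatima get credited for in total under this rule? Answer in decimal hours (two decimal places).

Wed: in 9:54 AM→9:50 AM, out 2:07 PM→2:10 PM; 4 h 20 min
Thu: in 7:46 AM→7:50 AM, out 1:32 PM→1:30 PM; 5 h 40 min
Fri: in 6:21 AM→6:20 AM, out 5:50 PM→5:50 PM; 11 h 30 min
Total credited: 21 h 30 min.

21.50 hours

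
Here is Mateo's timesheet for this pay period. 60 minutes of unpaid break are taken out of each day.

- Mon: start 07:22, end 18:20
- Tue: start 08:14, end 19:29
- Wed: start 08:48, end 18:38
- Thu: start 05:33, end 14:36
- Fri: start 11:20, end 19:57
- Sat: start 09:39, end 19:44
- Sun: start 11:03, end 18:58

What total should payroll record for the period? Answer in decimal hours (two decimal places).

60.72 hours

Mon: 07:22–18:20 = 10 h 58 min; less 60 min break → 9 h 58 min
Tue: 08:14–19:29 = 11 h 15 min; less 60 min break → 10 h 15 min
Wed: 08:48–18:38 = 9 h 50 min; less 60 min break → 8 h 50 min
Thu: 05:33–14:36 = 9 h 3 min; less 60 min break → 8 h 3 min
Fri: 11:20–19:57 = 8 h 37 min; less 60 min break → 7 h 37 min
Sat: 09:39–19:44 = 10 h 5 min; less 60 min break → 9 h 5 min
Sun: 11:03–18:58 = 7 h 55 min; less 60 min break → 6 h 55 min
Total: 9 h 58 min + 10 h 15 min + 8 h 50 min + 8 h 3 min + 7 h 37 min + 9 h 5 min + 6 h 55 min = 60 h 43 min.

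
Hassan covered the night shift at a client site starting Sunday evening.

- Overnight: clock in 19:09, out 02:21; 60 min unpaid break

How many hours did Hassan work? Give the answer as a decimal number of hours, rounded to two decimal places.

6.20 hours

Overnight: 19:09 → midnight = 4 h 51 min; midnight → 02:21 = 2 h 21 min; span 7 h 12 min; less 60 min break → 6 h 12 min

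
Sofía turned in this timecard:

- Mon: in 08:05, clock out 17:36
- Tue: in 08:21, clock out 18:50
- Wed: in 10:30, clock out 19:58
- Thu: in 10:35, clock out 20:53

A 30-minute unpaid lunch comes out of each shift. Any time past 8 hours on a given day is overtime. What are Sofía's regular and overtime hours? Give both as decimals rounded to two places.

Mon: 08:05–17:36 = 9 h 31 min; less 30 min break → 9 h 1 min
Tue: 08:21–18:50 = 10 h 29 min; less 30 min break → 9 h 59 min
Wed: 10:30–19:58 = 9 h 28 min; less 30 min break → 8 h 58 min
Thu: 10:35–20:53 = 10 h 18 min; less 30 min break → 9 h 48 min
Mon reg 8 h 0 min / OT 1 h 1 min; Tue reg 8 h 0 min / OT 1 h 59 min; Wed reg 8 h 0 min / OT 0 h 58 min; Thu reg 8 h 0 min / OT 1 h 48 min.
Totals: regular 32 h 0 min, overtime 5 h 46 min.

Regular 32.00 hours, overtime 5.77 hours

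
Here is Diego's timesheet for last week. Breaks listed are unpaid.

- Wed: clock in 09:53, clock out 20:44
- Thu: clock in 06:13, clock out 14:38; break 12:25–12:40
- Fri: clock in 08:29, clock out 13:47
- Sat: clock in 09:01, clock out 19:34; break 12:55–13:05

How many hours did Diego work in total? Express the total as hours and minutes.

34 h 42 min

Wed: 09:53–20:44 = 10 h 51 min
Thu: 06:13–14:38 = 8 h 25 min; less 15 min break → 8 h 10 min
Fri: 08:29–13:47 = 5 h 18 min
Sat: 09:01–19:34 = 10 h 33 min; less 10 min break → 10 h 23 min
Total: 10 h 51 min + 8 h 10 min + 5 h 18 min + 10 h 23 min = 34 h 42 min.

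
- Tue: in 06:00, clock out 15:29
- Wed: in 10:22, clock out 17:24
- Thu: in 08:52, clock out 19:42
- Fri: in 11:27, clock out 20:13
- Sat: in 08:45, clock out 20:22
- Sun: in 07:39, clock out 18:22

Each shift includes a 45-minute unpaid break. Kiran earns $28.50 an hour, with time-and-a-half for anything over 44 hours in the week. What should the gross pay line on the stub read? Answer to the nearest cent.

$1679.36

Tue: 06:00–15:29 = 9 h 29 min; less 45 min break → 8 h 44 min
Wed: 10:22–17:24 = 7 h 2 min; less 45 min break → 6 h 17 min
Thu: 08:52–19:42 = 10 h 50 min; less 45 min break → 10 h 5 min
Fri: 11:27–20:13 = 8 h 46 min; less 45 min break → 8 h 1 min
Sat: 08:45–20:22 = 11 h 37 min; less 45 min break → 10 h 52 min
Sun: 07:39–18:22 = 10 h 43 min; less 45 min break → 9 h 58 min
Total worked: 53 h 57 min = 3237 min.
Regular 44 h 0 min = 2640 min at $28.50/h; overtime 9 h 57 min = 597 min at $42.75/h.
Pay = (2640 × $28.50 + 597 × $42.75) ÷ 60 = $1679.36.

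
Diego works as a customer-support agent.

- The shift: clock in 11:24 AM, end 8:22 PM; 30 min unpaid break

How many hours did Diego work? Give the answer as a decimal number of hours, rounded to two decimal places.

The shift: 11:24 AM–8:22 PM = 8 h 58 min; less 30 min break → 8 h 28 min

8.47 hours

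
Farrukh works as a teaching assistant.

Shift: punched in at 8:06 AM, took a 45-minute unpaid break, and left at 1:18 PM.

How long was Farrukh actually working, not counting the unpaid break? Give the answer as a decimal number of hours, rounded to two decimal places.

Shift: 8:06 AM–1:18 PM = 5 h 12 min; less 45 min break → 4 h 27 min

4.45 hours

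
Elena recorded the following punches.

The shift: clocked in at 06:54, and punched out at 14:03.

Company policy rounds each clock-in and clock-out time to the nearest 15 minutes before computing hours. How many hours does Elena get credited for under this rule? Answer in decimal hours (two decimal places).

7.00 hours

The shift: in 06:54→07:00, out 14:03→14:00; 7 h 0 min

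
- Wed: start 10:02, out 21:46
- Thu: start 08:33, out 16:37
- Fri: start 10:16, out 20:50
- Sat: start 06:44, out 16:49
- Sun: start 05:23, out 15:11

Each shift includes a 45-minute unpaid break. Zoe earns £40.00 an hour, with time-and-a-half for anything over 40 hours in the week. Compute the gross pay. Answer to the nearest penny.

Wed: 10:02–21:46 = 11 h 44 min; less 45 min break → 10 h 59 min
Thu: 08:33–16:37 = 8 h 4 min; less 45 min break → 7 h 19 min
Fri: 10:16–20:50 = 10 h 34 min; less 45 min break → 9 h 49 min
Sat: 06:44–16:49 = 10 h 5 min; less 45 min break → 9 h 20 min
Sun: 05:23–15:11 = 9 h 48 min; less 45 min break → 9 h 3 min
Total worked: 46 h 30 min = 2790 min.
Regular 40 h 0 min = 2400 min at £40.00/h; overtime 6 h 30 min = 390 min at £60.00/h.
Pay = (2400 × £40.00 + 390 × £60.00) ÷ 60 = £1990.00.

£1990.00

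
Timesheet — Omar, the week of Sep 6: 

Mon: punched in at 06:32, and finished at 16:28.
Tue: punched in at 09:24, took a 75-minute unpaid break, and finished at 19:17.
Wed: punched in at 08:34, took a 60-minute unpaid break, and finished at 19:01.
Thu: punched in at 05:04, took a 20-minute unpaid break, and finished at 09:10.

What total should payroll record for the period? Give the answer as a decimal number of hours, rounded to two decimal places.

31.78 hours

Mon: 06:32–16:28 = 9 h 56 min
Tue: 09:24–19:17 = 9 h 53 min; less 75 min break → 8 h 38 min
Wed: 08:34–19:01 = 10 h 27 min; less 60 min break → 9 h 27 min
Thu: 05:04–09:10 = 4 h 6 min; less 20 min break → 3 h 46 min
Total: 9 h 56 min + 8 h 38 min + 9 h 27 min + 3 h 46 min = 31 h 47 min.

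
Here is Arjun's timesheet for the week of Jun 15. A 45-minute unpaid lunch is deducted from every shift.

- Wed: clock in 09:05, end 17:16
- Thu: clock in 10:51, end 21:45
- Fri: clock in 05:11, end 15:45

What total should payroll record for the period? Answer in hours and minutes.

27 h 24 min

Wed: 09:05–17:16 = 8 h 11 min; less 45 min break → 7 h 26 min
Thu: 10:51–21:45 = 10 h 54 min; less 45 min break → 10 h 9 min
Fri: 05:11–15:45 = 10 h 34 min; less 45 min break → 9 h 49 min
Total: 7 h 26 min + 10 h 9 min + 9 h 49 min = 27 h 24 min.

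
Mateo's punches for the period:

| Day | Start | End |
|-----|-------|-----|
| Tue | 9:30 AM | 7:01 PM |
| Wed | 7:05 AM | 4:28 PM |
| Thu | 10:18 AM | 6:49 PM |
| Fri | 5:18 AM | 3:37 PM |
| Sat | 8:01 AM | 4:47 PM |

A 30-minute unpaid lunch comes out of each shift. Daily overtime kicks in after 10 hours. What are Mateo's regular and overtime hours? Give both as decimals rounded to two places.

Tue: 9:30 AM–7:01 PM = 9 h 31 min; less 30 min break → 9 h 1 min
Wed: 7:05 AM–4:28 PM = 9 h 23 min; less 30 min break → 8 h 53 min
Thu: 10:18 AM–6:49 PM = 8 h 31 min; less 30 min break → 8 h 1 min
Fri: 5:18 AM–3:37 PM = 10 h 19 min; less 30 min break → 9 h 49 min
Sat: 8:01 AM–4:47 PM = 8 h 46 min; less 30 min break → 8 h 16 min
Tue reg 9 h 1 min / OT 0 h 0 min; Wed reg 8 h 53 min / OT 0 h 0 min; Thu reg 8 h 1 min / OT 0 h 0 min; Fri reg 9 h 49 min / OT 0 h 0 min; Sat reg 8 h 16 min / OT 0 h 0 min.
Totals: regular 44 h 0 min, overtime 0 h 0 min.

Regular 44.00 hours, overtime 0.00 hours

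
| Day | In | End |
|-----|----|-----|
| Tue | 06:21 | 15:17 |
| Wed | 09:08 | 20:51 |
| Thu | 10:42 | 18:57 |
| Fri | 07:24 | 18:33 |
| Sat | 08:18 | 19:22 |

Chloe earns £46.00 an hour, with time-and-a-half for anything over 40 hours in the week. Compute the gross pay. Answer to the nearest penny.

£2607.05

Tue: 06:21–15:17 = 8 h 56 min
Wed: 09:08–20:51 = 11 h 43 min
Thu: 10:42–18:57 = 8 h 15 min
Fri: 07:24–18:33 = 11 h 9 min
Sat: 08:18–19:22 = 11 h 4 min
Total worked: 51 h 7 min = 3067 min.
Regular 40 h 0 min = 2400 min at £46.00/h; overtime 11 h 7 min = 667 min at £69.00/h.
Pay = (2400 × £46.00 + 667 × £69.00) ÷ 60 = £2607.05.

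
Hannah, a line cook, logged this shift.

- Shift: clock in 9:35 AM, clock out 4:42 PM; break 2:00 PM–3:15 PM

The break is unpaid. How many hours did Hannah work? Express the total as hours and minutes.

5 h 52 min

Shift: 9:35 AM–4:42 PM = 7 h 7 min; less 75 min break → 5 h 52 min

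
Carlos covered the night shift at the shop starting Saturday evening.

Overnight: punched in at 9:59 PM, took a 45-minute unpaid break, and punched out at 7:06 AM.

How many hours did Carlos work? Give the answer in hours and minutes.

Overnight: 9:59 PM → midnight = 2 h 1 min; midnight → 7:06 AM = 7 h 6 min; span 9 h 7 min; less 45 min break → 8 h 22 min

8 h 22 min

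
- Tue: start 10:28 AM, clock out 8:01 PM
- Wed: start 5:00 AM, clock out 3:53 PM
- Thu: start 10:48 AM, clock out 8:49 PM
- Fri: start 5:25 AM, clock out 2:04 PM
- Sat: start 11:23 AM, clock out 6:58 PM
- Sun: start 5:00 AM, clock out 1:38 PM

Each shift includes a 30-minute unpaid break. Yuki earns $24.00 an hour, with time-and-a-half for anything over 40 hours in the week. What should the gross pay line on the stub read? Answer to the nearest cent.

Tue: 10:28 AM–8:01 PM = 9 h 33 min; less 30 min break → 9 h 3 min
Wed: 5:00 AM–3:53 PM = 10 h 53 min; less 30 min break → 10 h 23 min
Thu: 10:48 AM–8:49 PM = 10 h 1 min; less 30 min break → 9 h 31 min
Fri: 5:25 AM–2:04 PM = 8 h 39 min; less 30 min break → 8 h 9 min
Sat: 11:23 AM–6:58 PM = 7 h 35 min; less 30 min break → 7 h 5 min
Sun: 5:00 AM–1:38 PM = 8 h 38 min; less 30 min break → 8 h 8 min
Total worked: 52 h 19 min = 3139 min.
Regular 40 h 0 min = 2400 min at $24.00/h; overtime 12 h 19 min = 739 min at $36.00/h.
Pay = (2400 × $24.00 + 739 × $36.00) ÷ 60 = $1403.40.

$1403.40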